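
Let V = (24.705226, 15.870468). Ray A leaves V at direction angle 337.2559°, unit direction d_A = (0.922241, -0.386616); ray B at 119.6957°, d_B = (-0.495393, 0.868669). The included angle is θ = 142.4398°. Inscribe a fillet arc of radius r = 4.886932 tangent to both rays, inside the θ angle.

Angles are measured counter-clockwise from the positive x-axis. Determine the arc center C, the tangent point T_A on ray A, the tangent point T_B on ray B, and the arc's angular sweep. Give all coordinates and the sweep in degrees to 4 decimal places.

center=(28.1271,19.7349) T_A=(26.2378,15.2280) T_B=(23.8820,17.3140) sweep=37.5602

bisector direction at 48.4758° = (0.662936,0.748676)
center distance |VC| = r/sin(θ/2) = 4.886932/sin(71.2199°) = 5.161737
C = V + |VC|·bis = (28.1271,19.7349)
T_A = V + ((C−V)·d_A)·d_A = V + 1.6618·d_A = (26.2378,15.2280)
T_B = V + ((C−V)·d_B)·d_B = V + 1.6618·d_B = (23.8820,17.3140)
sweep = 180° − θ = 37.5602°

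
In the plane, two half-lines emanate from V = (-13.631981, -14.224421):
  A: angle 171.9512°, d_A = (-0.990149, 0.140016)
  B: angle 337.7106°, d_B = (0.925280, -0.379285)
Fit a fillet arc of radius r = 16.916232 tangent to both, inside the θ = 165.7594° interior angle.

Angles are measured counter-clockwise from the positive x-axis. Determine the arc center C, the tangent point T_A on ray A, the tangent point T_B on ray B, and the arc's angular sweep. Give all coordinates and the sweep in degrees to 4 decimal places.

bisector direction at 254.8309° = (-0.261669,-0.965158)
center distance |VC| = r/sin(θ/2) = 16.916232/sin(82.8797°) = 17.047702
C = V + |VC|·bis = (-18.0928,-30.6781)
T_A = V + ((C−V)·d_A)·d_A = V + 2.1131·d_A = (-15.7243,-13.9286)
T_B = V + ((C−V)·d_B)·d_B = V + 2.1131·d_B = (-11.6768,-15.0259)
sweep = 180° − θ = 14.2406°

center=(-18.0928,-30.6781) T_A=(-15.7243,-13.9286) T_B=(-11.6768,-15.0259) sweep=14.2406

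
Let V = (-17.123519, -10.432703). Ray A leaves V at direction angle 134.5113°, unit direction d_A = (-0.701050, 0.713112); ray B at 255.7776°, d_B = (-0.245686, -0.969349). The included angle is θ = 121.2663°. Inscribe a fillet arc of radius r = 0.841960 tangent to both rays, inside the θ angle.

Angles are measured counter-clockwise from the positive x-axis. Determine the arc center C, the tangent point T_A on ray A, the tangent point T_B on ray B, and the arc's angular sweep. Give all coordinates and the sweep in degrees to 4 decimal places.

bisector direction at 195.1445° = (-0.965270,-0.261253)
center distance |VC| = r/sin(θ/2) = 0.841960/sin(60.6332°) = 0.966107
C = V + |VC|·bis = (-18.0561,-10.6851)
T_A = V + ((C−V)·d_A)·d_A = V + 0.4738·d_A = (-17.4557,-10.0948)
T_B = V + ((C−V)·d_B)·d_B = V + 0.4738·d_B = (-17.2399,-10.8920)
sweep = 180° − θ = 58.7337°

center=(-18.0561,-10.6851) T_A=(-17.4557,-10.0948) T_B=(-17.2399,-10.8920) sweep=58.7337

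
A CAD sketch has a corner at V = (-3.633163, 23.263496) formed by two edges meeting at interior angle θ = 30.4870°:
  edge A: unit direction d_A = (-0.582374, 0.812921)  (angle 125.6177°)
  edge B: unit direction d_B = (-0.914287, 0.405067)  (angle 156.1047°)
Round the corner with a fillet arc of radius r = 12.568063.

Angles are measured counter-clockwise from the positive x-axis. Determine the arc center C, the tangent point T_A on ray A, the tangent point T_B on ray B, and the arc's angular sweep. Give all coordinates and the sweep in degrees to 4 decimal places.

bisector direction at 140.8612° = (-0.775619,0.631201)
center distance |VC| = r/sin(θ/2) = 12.568063/sin(15.2435°) = 47.801532
C = V + |VC|·bis = (-40.7089,53.4359)
T_A = V + ((C−V)·d_A)·d_A = V + 46.1197·d_A = (-30.4921,60.7552)
T_B = V + ((C−V)·d_B)·d_B = V + 46.1197·d_B = (-45.7998,41.9451)
sweep = 180° − θ = 149.5130°

center=(-40.7089,53.4359) T_A=(-30.4921,60.7552) T_B=(-45.7998,41.9451) sweep=149.5130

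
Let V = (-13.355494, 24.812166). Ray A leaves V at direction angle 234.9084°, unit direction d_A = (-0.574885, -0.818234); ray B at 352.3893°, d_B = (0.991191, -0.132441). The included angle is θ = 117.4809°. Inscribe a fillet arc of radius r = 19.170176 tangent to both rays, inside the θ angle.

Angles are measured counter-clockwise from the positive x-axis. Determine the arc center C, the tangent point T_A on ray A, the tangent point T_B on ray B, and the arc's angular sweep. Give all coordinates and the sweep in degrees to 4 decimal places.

bisector direction at 293.6489° = (0.401130,-0.916021)
center distance |VC| = r/sin(θ/2) = 19.170176/sin(58.7405°) = 22.425838
C = V + |VC|·bis = (-4.3598,4.2696)
T_A = V + ((C−V)·d_A)·d_A = V + 11.6371·d_A = (-20.0455,15.2903)
T_B = V + ((C−V)·d_B)·d_B = V + 11.6371·d_B = (-1.8209,23.2709)
sweep = 180° − θ = 62.5191°

center=(-4.3598,4.2696) T_A=(-20.0455,15.2903) T_B=(-1.8209,23.2709) sweep=62.5191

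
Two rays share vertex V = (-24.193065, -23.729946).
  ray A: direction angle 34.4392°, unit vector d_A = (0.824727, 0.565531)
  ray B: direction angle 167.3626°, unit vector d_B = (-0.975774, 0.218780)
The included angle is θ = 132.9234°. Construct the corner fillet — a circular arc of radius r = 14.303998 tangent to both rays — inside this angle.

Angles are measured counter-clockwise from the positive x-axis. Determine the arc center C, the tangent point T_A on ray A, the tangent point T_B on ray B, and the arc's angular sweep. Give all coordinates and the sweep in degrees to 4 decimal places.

center=(-27.1436,-8.4093) T_A=(-19.0543,-20.2062) T_B=(-30.2730,-22.3667) sweep=47.0766

bisector direction at 100.9009° = (-0.189111,0.981956)
center distance |VC| = r/sin(θ/2) = 14.303998/sin(66.4617°) = 15.602206
C = V + |VC|·bis = (-27.1436,-8.4093)
T_A = V + ((C−V)·d_A)·d_A = V + 6.2309·d_A = (-19.0543,-20.2062)
T_B = V + ((C−V)·d_B)·d_B = V + 6.2309·d_B = (-30.2730,-22.3667)
sweep = 180° − θ = 47.0766°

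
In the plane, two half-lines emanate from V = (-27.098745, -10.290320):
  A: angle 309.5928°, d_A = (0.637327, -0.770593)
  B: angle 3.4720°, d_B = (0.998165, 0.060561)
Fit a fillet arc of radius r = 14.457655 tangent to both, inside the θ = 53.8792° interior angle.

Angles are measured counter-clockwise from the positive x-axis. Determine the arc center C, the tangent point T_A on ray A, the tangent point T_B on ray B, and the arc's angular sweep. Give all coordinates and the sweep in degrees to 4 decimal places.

bisector direction at 336.5324° = (0.917285,-0.398230)
center distance |VC| = r/sin(θ/2) = 14.457655/sin(26.9396°) = 31.911763
C = V + |VC|·bis = (2.1734,-22.9986)
T_A = V + ((C−V)·d_A)·d_A = V + 28.4488·d_A = (-8.9675,-32.2128)
T_B = V + ((C−V)·d_B)·d_B = V + 28.4488·d_B = (1.2979,-8.5674)
sweep = 180° − θ = 126.1208°

center=(2.1734,-22.9986) T_A=(-8.9675,-32.2128) T_B=(1.2979,-8.5674) sweep=126.1208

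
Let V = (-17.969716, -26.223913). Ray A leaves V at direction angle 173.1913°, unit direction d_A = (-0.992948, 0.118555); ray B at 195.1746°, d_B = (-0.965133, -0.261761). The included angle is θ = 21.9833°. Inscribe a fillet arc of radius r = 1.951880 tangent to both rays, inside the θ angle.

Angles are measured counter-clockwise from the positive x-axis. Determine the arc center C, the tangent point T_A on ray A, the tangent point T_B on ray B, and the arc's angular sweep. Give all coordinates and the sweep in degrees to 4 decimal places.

center=(-28.1796,-26.9706) T_A=(-27.9482,-25.0325) T_B=(-27.6687,-28.8544) sweep=158.0167

bisector direction at 184.1830° = (-0.997336,-0.072941)
center distance |VC| = r/sin(θ/2) = 1.951880/sin(10.9916°) = 10.237172
C = V + |VC|·bis = (-28.1796,-26.9706)
T_A = V + ((C−V)·d_A)·d_A = V + 10.0494·d_A = (-27.9482,-25.0325)
T_B = V + ((C−V)·d_B)·d_B = V + 10.0494·d_B = (-27.6687,-28.8544)
sweep = 180° − θ = 158.0167°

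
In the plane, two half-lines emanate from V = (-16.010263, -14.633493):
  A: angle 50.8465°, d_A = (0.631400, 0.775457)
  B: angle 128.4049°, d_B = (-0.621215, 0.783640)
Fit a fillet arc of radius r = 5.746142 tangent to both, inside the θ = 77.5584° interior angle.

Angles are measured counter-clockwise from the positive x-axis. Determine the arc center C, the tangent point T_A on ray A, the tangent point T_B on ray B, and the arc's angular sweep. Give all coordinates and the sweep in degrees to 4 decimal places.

bisector direction at 89.6257° = (0.006533,0.999979)
center distance |VC| = r/sin(θ/2) = 5.746142/sin(38.7792°) = 9.174438
C = V + |VC|·bis = (-15.9503,-5.4593)
T_A = V + ((C−V)·d_A)·d_A = V + 7.1521·d_A = (-11.4944,-9.0874)
T_B = V + ((C−V)·d_B)·d_B = V + 7.1521·d_B = (-20.4532,-9.0288)
sweep = 180° − θ = 102.4416°

center=(-15.9503,-5.4593) T_A=(-11.4944,-9.0874) T_B=(-20.4532,-9.0288) sweep=102.4416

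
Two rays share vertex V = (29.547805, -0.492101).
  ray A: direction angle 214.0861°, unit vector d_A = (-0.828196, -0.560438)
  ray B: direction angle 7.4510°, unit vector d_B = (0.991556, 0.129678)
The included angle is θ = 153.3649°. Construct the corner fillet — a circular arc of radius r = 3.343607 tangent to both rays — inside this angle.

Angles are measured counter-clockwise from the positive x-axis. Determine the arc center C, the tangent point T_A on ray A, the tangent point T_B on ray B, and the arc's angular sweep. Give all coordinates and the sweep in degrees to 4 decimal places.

center=(30.7662,-3.7048) T_A=(28.8923,-0.9357) T_B=(30.3326,-0.3895) sweep=26.6351

bisector direction at 290.7686° = (0.354594,-0.935020)
center distance |VC| = r/sin(θ/2) = 3.343607/sin(76.6825°) = 3.436007
C = V + |VC|·bis = (30.7662,-3.7048)
T_A = V + ((C−V)·d_A)·d_A = V + 0.7915·d_A = (28.8923,-0.9357)
T_B = V + ((C−V)·d_B)·d_B = V + 0.7915·d_B = (30.3326,-0.3895)
sweep = 180° − θ = 26.6351°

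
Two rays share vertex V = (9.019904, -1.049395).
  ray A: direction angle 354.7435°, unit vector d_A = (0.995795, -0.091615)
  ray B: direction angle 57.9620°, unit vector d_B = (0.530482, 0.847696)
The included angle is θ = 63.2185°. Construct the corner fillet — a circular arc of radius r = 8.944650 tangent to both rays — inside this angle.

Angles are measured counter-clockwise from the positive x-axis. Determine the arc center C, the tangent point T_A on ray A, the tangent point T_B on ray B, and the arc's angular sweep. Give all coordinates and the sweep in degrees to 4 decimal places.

center=(24.3123,6.5261) T_A=(23.4928,-2.3809) T_B=(16.7300,11.2711) sweep=116.7815

bisector direction at 26.3527° = (0.896078,0.443896)
center distance |VC| = r/sin(θ/2) = 8.944650/sin(31.6092°) = 17.065924
C = V + |VC|·bis = (24.3123,6.5261)
T_A = V + ((C−V)·d_A)·d_A = V + 14.5341·d_A = (23.4928,-2.3809)
T_B = V + ((C−V)·d_B)·d_B = V + 14.5341·d_B = (16.7300,11.2711)
sweep = 180° − θ = 116.7815°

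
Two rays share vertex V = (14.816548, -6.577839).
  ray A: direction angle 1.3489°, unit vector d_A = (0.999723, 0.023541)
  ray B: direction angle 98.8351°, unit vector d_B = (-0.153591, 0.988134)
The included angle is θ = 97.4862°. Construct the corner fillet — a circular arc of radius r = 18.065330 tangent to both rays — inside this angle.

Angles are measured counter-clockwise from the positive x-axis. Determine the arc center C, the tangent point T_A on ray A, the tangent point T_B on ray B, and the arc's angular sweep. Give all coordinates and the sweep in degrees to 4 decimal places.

bisector direction at 50.0920° = (0.641557,0.767076)
center distance |VC| = r/sin(θ/2) = 18.065330/sin(48.7431°) = 24.030702
C = V + |VC|·bis = (30.2336,11.8555)
T_A = V + ((C−V)·d_A)·d_A = V + 15.8467·d_A = (30.6589,-6.2048)
T_B = V + ((C−V)·d_B)·d_B = V + 15.8467·d_B = (12.3826,9.0808)
sweep = 180° − θ = 82.5138°

center=(30.2336,11.8555) T_A=(30.6589,-6.2048) T_B=(12.3826,9.0808) sweep=82.5138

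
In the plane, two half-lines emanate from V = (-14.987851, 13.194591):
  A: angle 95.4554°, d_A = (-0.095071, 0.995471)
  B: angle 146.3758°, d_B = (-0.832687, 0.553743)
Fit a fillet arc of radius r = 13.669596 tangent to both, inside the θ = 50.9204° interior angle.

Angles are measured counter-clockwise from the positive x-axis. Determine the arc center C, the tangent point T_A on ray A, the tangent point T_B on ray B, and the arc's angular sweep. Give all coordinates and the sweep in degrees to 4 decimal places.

bisector direction at 120.9156° = (-0.513775,0.857925)
center distance |VC| = r/sin(θ/2) = 13.669596/sin(25.4602°) = 31.798335
C = V + |VC|·bis = (-31.3250,40.4752)
T_A = V + ((C−V)·d_A)·d_A = V + 28.7102·d_A = (-17.7174,41.7748)
T_B = V + ((C−V)·d_B)·d_B = V + 28.7102·d_B = (-38.8945,29.0927)
sweep = 180° − θ = 129.0796°

center=(-31.3250,40.4752) T_A=(-17.7174,41.7748) T_B=(-38.8945,29.0927) sweep=129.0796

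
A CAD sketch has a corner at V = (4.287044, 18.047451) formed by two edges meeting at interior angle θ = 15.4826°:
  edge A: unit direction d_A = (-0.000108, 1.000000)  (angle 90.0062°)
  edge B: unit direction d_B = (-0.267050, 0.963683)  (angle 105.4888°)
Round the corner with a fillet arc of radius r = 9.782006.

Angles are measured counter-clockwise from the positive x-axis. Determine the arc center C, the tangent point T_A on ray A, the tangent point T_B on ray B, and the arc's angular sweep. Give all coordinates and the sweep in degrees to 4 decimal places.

center=(-5.5027,90.0050) T_A=(4.2793,90.0060) T_B=(-14.9295,87.3927) sweep=164.5174

bisector direction at 97.7475° = (-0.134808,0.990872)
center distance |VC| = r/sin(θ/2) = 9.782006/sin(7.7413°) = 72.620429
C = V + |VC|·bis = (-5.5027,90.0050)
T_A = V + ((C−V)·d_A)·d_A = V + 71.9586·d_A = (4.2793,90.0060)
T_B = V + ((C−V)·d_B)·d_B = V + 71.9586·d_B = (-14.9295,87.3927)
sweep = 180° − θ = 164.5174°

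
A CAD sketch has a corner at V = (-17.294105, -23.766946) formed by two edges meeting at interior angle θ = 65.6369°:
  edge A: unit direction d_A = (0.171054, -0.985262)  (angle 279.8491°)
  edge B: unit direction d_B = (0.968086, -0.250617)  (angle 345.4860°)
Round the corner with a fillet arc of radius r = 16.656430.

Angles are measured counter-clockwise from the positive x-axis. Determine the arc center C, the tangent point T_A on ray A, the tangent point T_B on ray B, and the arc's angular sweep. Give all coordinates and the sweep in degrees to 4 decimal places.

center=(3.5347,-46.3646) T_A=(-12.8762,-49.2137) T_B=(7.7091,-30.2397) sweep=114.3631

bisector direction at 312.6676° = (0.677743,-0.735299)
center distance |VC| = r/sin(θ/2) = 16.656430/sin(32.8184°) = 30.732620
C = V + |VC|·bis = (3.5347,-46.3646)
T_A = V + ((C−V)·d_A)·d_A = V + 25.8275·d_A = (-12.8762,-49.2137)
T_B = V + ((C−V)·d_B)·d_B = V + 25.8275·d_B = (7.7091,-30.2397)
sweep = 180° − θ = 114.3631°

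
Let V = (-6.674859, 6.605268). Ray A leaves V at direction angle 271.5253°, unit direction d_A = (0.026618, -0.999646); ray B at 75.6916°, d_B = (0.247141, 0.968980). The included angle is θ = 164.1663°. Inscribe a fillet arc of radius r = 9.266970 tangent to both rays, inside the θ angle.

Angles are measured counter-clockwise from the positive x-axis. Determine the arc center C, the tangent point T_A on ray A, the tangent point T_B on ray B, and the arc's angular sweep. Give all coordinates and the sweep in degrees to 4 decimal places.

center=(2.6231,5.5637) T_A=(-6.6406,5.3170) T_B=(-6.3564,7.8540) sweep=15.8337

bisector direction at 353.6085° = (0.993784,-0.111322)
center distance |VC| = r/sin(θ/2) = 9.266970/sin(82.0832°) = 9.356143
C = V + |VC|·bis = (2.6231,5.5637)
T_A = V + ((C−V)·d_A)·d_A = V + 1.2887·d_A = (-6.6406,5.3170)
T_B = V + ((C−V)·d_B)·d_B = V + 1.2887·d_B = (-6.3564,7.8540)
sweep = 180° − θ = 15.8337°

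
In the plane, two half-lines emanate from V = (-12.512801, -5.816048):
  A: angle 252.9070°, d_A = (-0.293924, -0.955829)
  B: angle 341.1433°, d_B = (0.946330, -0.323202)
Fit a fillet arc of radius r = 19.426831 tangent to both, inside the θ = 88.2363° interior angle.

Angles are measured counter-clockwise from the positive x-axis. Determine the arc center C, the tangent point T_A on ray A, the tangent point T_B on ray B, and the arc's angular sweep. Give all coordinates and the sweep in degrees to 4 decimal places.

center=(0.1674,-30.6753) T_A=(-18.4013,-24.9653) T_B=(6.4462,-12.2912) sweep=91.7637

bisector direction at 297.0252° = (0.454382,-0.890807)
center distance |VC| = r/sin(θ/2) = 19.426831/sin(44.1181°) = 27.906490
C = V + |VC|·bis = (0.1674,-30.6753)
T_A = V + ((C−V)·d_A)·d_A = V + 20.0342·d_A = (-18.4013,-24.9653)
T_B = V + ((C−V)·d_B)·d_B = V + 20.0342·d_B = (6.4462,-12.2912)
sweep = 180° − θ = 91.7637°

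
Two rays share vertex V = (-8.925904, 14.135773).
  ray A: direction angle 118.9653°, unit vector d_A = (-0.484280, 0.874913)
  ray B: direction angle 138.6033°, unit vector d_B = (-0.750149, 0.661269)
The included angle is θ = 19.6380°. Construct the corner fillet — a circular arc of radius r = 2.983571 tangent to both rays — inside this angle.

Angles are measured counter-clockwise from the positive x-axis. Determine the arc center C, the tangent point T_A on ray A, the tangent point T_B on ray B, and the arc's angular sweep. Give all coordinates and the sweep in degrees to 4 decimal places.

center=(-19.8847,27.7735) T_A=(-17.2744,29.2184) T_B=(-21.8577,25.5353) sweep=160.3620

bisector direction at 128.7843° = (-0.626390,0.779510)
center distance |VC| = r/sin(θ/2) = 2.983571/sin(9.8190°) = 17.495229
C = V + |VC|·bis = (-19.8847,27.7735)
T_A = V + ((C−V)·d_A)·d_A = V + 17.2389·d_A = (-17.2744,29.2184)
T_B = V + ((C−V)·d_B)·d_B = V + 17.2389·d_B = (-21.8577,25.5353)
sweep = 180° − θ = 160.3620°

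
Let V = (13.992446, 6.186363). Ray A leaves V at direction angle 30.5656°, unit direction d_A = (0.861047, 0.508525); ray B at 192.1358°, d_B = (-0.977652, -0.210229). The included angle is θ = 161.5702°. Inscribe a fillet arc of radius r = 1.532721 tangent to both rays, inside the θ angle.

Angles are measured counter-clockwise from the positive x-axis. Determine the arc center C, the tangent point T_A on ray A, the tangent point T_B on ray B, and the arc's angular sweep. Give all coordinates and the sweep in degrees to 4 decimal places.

center=(13.4271,7.6326) T_A=(14.2066,6.3128) T_B=(13.7493,6.1341) sweep=18.4298

bisector direction at 111.3507° = (-0.364076,0.931369)
center distance |VC| = r/sin(θ/2) = 1.532721/sin(80.7851°) = 1.552760
C = V + |VC|·bis = (13.4271,7.6326)
T_A = V + ((C−V)·d_A)·d_A = V + 0.2487·d_A = (14.2066,6.3128)
T_B = V + ((C−V)·d_B)·d_B = V + 0.2487·d_B = (13.7493,6.1341)
sweep = 180° − θ = 18.4298°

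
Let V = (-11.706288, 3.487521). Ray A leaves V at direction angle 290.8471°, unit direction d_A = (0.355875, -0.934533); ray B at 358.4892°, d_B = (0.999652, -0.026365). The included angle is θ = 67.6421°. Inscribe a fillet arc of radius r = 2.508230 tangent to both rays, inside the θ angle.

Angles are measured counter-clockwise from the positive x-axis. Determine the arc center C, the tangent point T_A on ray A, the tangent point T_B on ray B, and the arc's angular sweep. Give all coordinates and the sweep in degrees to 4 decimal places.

bisector direction at 324.6682° = (0.815816,-0.578311)
center distance |VC| = r/sin(θ/2) = 2.508230/sin(33.8210°) = 4.506335
C = V + |VC|·bis = (-8.0299,0.8815)
T_A = V + ((C−V)·d_A)·d_A = V + 3.7438·d_A = (-10.3740,-0.0112)
T_B = V + ((C−V)·d_B)·d_B = V + 3.7438·d_B = (-7.9638,3.3888)
sweep = 180° − θ = 112.3579°

center=(-8.0299,0.8815) T_A=(-10.3740,-0.0112) T_B=(-7.9638,3.3888) sweep=112.3579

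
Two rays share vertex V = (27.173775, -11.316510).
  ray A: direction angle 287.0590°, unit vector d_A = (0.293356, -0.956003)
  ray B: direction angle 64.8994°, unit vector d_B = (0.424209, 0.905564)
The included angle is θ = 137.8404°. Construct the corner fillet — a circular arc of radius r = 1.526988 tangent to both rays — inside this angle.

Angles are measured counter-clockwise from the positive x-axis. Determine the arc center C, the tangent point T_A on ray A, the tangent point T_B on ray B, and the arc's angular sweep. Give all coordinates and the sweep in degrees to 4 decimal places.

center=(28.8062,-11.4313) T_A=(27.3464,-11.8792) T_B=(27.4235,-10.7835) sweep=42.1596

bisector direction at 355.9792° = (0.997539,-0.070119)
center distance |VC| = r/sin(θ/2) = 1.526988/sin(68.9202°) = 1.636502
C = V + |VC|·bis = (28.8062,-11.4313)
T_A = V + ((C−V)·d_A)·d_A = V + 0.5886·d_A = (27.3464,-11.8792)
T_B = V + ((C−V)·d_B)·d_B = V + 0.5886·d_B = (27.4235,-10.7835)
sweep = 180° − θ = 42.1596°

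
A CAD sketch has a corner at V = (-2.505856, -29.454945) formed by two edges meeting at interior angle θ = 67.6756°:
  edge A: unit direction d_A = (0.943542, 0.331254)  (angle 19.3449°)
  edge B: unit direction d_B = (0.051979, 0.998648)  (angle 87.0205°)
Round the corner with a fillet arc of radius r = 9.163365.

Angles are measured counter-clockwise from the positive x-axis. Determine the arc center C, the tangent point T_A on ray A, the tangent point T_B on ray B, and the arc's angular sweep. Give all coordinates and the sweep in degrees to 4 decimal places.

center=(7.3556,-16.2812) T_A=(10.3910,-24.9272) T_B=(-1.7954,-15.8049) sweep=112.3244

bisector direction at 53.1827° = (0.599265,0.800550)
center distance |VC| = r/sin(θ/2) = 9.163365/sin(33.8378°) = 16.455901
C = V + |VC|·bis = (7.3556,-16.2812)
T_A = V + ((C−V)·d_A)·d_A = V + 13.6686·d_A = (10.3910,-24.9272)
T_B = V + ((C−V)·d_B)·d_B = V + 13.6686·d_B = (-1.7954,-15.8049)
sweep = 180° − θ = 112.3244°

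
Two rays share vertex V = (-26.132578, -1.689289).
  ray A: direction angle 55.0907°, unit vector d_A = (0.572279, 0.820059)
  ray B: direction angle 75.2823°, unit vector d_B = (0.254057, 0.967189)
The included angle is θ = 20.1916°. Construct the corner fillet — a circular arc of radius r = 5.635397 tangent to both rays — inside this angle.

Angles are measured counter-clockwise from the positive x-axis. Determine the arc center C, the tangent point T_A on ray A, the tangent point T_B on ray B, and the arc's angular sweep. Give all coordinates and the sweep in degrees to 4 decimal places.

center=(-12.6411,27.4909) T_A=(-8.0197,24.2659) T_B=(-18.0916,28.9226) sweep=159.8084

bisector direction at 65.1865° = (0.419666,0.907679)
center distance |VC| = r/sin(θ/2) = 5.635397/sin(10.0958°) = 32.148157
C = V + |VC|·bis = (-12.6411,27.4909)
T_A = V + ((C−V)·d_A)·d_A = V + 31.6504·d_A = (-8.0197,24.2659)
T_B = V + ((C−V)·d_B)·d_B = V + 31.6504·d_B = (-18.0916,28.9226)
sweep = 180° − θ = 159.8084°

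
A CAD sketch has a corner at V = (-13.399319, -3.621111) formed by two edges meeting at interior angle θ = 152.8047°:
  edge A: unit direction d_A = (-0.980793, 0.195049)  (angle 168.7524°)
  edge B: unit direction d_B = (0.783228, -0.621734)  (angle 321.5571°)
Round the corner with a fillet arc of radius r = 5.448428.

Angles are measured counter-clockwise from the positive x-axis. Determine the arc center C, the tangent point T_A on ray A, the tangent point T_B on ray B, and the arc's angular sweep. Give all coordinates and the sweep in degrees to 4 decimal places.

bisector direction at 245.1547° = (-0.420169,-0.907446)
center distance |VC| = r/sin(θ/2) = 5.448428/sin(76.4023°) = 5.605548
C = V + |VC|·bis = (-15.7546,-8.7078)
T_A = V + ((C−V)·d_A)·d_A = V + 1.3179·d_A = (-14.6919,-3.3641)
T_B = V + ((C−V)·d_B)·d_B = V + 1.3179·d_B = (-12.3671,-4.4405)
sweep = 180° − θ = 27.1953°

center=(-15.7546,-8.7078) T_A=(-14.6919,-3.3641) T_B=(-12.3671,-4.4405) sweep=27.1953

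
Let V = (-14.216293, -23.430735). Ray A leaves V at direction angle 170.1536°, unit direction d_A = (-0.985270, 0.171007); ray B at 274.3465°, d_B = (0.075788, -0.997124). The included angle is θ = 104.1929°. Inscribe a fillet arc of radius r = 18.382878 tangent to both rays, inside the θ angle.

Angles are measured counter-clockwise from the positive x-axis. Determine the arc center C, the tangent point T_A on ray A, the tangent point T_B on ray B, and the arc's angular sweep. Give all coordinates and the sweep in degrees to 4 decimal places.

bisector direction at 222.2501° = (-0.740218,-0.672367)
center distance |VC| = r/sin(θ/2) = 18.382878/sin(52.0964°) = 23.297599
C = V + |VC|·bis = (-31.4616,-39.0953)
T_A = V + ((C−V)·d_A)·d_A = V + 14.3125·d_A = (-28.3180,-20.9832)
T_B = V + ((C−V)·d_B)·d_B = V + 14.3125·d_B = (-13.1316,-37.7021)
sweep = 180° − θ = 75.8071°

center=(-31.4616,-39.0953) T_A=(-28.3180,-20.9832) T_B=(-13.1316,-37.7021) sweep=75.8071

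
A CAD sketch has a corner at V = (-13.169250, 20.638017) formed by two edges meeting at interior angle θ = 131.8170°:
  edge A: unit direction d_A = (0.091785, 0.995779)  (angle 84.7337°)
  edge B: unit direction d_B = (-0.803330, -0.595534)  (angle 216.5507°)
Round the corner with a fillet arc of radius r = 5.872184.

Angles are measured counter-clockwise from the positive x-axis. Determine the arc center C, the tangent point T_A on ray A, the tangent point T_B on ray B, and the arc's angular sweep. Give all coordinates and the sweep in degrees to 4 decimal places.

bisector direction at 150.6422° = (-0.871575,0.490262)
center distance |VC| = r/sin(θ/2) = 5.872184/sin(65.9085°) = 6.432487
C = V + |VC|·bis = (-18.7756,23.7916)
T_A = V + ((C−V)·d_A)·d_A = V + 2.6257·d_A = (-12.9282,23.2526)
T_B = V + ((C−V)·d_B)·d_B = V + 2.6257·d_B = (-15.2786,19.0743)
sweep = 180° − θ = 48.1830°

center=(-18.7756,23.7916) T_A=(-12.9282,23.2526) T_B=(-15.2786,19.0743) sweep=48.1830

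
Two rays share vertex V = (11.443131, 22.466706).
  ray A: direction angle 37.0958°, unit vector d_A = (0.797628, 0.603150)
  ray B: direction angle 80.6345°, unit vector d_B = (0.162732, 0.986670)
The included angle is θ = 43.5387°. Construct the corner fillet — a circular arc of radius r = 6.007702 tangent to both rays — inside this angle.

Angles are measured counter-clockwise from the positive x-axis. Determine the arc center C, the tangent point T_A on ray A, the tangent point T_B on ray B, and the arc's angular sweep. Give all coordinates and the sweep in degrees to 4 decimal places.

bisector direction at 58.8651° = (0.517054,0.855953)
center distance |VC| = r/sin(θ/2) = 6.007702/sin(21.7693°) = 16.198895
C = V + |VC|·bis = (19.8188,36.3322)
T_A = V + ((C−V)·d_A)·d_A = V + 15.0437·d_A = (23.4424,31.5403)
T_B = V + ((C−V)·d_B)·d_B = V + 15.0437·d_B = (13.8912,37.3098)
sweep = 180° − θ = 136.4613°

center=(19.8188,36.3322) T_A=(23.4424,31.5403) T_B=(13.8912,37.3098) sweep=136.4613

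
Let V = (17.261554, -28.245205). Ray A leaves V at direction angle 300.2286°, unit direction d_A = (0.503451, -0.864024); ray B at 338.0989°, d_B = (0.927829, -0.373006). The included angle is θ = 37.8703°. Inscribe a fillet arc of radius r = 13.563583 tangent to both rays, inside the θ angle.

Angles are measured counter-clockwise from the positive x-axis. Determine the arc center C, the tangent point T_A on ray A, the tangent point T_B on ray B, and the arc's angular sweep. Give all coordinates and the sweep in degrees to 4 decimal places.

bisector direction at 319.1637° = (0.756581,-0.653899)
center distance |VC| = r/sin(θ/2) = 13.563583/sin(18.9352°) = 41.798695
C = V + |VC|·bis = (48.8857,-55.5773)
T_A = V + ((C−V)·d_A)·d_A = V + 39.5368·d_A = (37.1664,-62.4060)
T_B = V + ((C−V)·d_B)·d_B = V + 39.5368·d_B = (53.9450,-42.9927)
sweep = 180° − θ = 142.1297°

center=(48.8857,-55.5773) T_A=(37.1664,-62.4060) T_B=(53.9450,-42.9927) sweep=142.1297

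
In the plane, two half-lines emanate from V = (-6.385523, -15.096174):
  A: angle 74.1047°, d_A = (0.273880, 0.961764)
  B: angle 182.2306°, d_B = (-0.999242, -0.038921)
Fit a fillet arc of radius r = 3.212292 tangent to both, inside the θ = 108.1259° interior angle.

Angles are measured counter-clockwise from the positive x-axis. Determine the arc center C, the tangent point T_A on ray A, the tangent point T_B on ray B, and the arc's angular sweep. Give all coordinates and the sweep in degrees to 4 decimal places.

center=(-8.8373,-11.9769) T_A=(-5.7478,-12.8567) T_B=(-8.7122,-15.1868) sweep=71.8741

bisector direction at 128.1676° = (-0.617965,0.786206)
center distance |VC| = r/sin(θ/2) = 3.212292/sin(54.0630°) = 3.967447
C = V + |VC|·bis = (-8.8373,-11.9769)
T_A = V + ((C−V)·d_A)·d_A = V + 2.3285·d_A = (-5.7478,-12.8567)
T_B = V + ((C−V)·d_B)·d_B = V + 2.3285·d_B = (-8.7122,-15.1868)
sweep = 180° − θ = 71.8741°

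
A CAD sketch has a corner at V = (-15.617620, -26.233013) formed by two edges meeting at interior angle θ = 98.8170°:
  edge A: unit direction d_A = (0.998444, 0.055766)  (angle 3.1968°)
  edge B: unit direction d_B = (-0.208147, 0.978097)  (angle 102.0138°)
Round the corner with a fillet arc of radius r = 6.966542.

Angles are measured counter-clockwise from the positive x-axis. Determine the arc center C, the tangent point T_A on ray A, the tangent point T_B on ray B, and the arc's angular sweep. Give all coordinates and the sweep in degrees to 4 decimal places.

bisector direction at 52.6053° = (0.607302,0.794471)
center distance |VC| = r/sin(θ/2) = 6.966542/sin(49.4085°) = 9.174134
C = V + |VC|·bis = (-10.0461,-18.9444)
T_A = V + ((C−V)·d_A)·d_A = V + 5.9693·d_A = (-9.6577,-25.9001)
T_B = V + ((C−V)·d_B)·d_B = V + 5.9693·d_B = (-16.8601,-20.3945)
sweep = 180° − θ = 81.1830°

center=(-10.0461,-18.9444) T_A=(-9.6577,-25.9001) T_B=(-16.8601,-20.3945) sweep=81.1830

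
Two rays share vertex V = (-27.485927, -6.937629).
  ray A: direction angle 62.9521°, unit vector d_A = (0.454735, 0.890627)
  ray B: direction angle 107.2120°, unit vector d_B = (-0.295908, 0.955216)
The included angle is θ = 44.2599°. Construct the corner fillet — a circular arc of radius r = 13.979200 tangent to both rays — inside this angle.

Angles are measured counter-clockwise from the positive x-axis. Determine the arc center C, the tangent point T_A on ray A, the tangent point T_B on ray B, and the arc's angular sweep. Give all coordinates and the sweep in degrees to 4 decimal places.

center=(-24.3046,30.0346) T_A=(-11.8544,23.6777) T_B=(-37.6578,25.8980) sweep=135.7401

bisector direction at 85.0820° = (0.085729,0.996318)
center distance |VC| = r/sin(θ/2) = 13.979200/sin(22.1300°) = 37.108796
C = V + |VC|·bis = (-24.3046,30.0346)
T_A = V + ((C−V)·d_A)·d_A = V + 34.3751·d_A = (-11.8544,23.6777)
T_B = V + ((C−V)·d_B)·d_B = V + 34.3751·d_B = (-37.6578,25.8980)
sweep = 180° − θ = 135.7401°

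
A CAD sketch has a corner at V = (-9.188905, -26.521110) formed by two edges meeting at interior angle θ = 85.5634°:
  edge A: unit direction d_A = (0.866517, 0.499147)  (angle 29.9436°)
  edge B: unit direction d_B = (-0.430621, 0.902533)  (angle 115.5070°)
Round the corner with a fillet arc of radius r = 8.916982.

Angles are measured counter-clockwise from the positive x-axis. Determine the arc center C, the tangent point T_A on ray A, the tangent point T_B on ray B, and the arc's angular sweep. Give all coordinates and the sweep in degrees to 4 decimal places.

center=(-5.2903,-13.9848) T_A=(-0.8395,-21.7115) T_B=(-13.3382,-17.8246) sweep=94.4366

bisector direction at 72.7253° = (0.296953,0.954892)
center distance |VC| = r/sin(θ/2) = 8.916982/sin(42.7817°) = 13.128521
C = V + |VC|·bis = (-5.2903,-13.9848)
T_A = V + ((C−V)·d_A)·d_A = V + 9.6356·d_A = (-0.8395,-21.7115)
T_B = V + ((C−V)·d_B)·d_B = V + 9.6356·d_B = (-13.3382,-17.8246)
sweep = 180° − θ = 94.4366°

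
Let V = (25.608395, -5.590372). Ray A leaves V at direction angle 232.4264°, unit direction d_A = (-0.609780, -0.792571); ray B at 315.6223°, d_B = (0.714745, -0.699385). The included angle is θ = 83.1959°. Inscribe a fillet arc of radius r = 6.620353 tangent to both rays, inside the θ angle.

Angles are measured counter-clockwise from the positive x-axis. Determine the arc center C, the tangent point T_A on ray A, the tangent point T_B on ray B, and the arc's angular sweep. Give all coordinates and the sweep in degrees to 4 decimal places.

bisector direction at 274.0244° = (0.070180,-0.997534)
center distance |VC| = r/sin(θ/2) = 6.620353/sin(41.5979°) = 9.971921
C = V + |VC|·bis = (26.3082,-15.5377)
T_A = V + ((C−V)·d_A)·d_A = V + 7.4572·d_A = (21.0611,-11.5007)
T_B = V + ((C−V)·d_B)·d_B = V + 7.4572·d_B = (30.9384,-10.8058)
sweep = 180° − θ = 96.8041°

center=(26.3082,-15.5377) T_A=(21.0611,-11.5007) T_B=(30.9384,-10.8058) sweep=96.8041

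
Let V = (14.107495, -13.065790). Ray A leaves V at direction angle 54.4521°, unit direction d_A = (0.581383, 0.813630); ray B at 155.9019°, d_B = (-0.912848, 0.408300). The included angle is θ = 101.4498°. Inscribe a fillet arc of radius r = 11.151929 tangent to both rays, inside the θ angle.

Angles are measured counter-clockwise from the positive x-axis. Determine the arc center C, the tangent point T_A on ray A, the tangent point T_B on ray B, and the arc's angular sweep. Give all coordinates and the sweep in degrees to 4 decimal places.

bisector direction at 105.1770° = (-0.261802,0.965122)
center distance |VC| = r/sin(θ/2) = 11.151929/sin(50.7249°) = 14.406029
C = V + |VC|·bis = (10.3360,0.8378)
T_A = V + ((C−V)·d_A)·d_A = V + 9.1197·d_A = (19.4095,-5.6458)
T_B = V + ((C−V)·d_B)·d_B = V + 9.1197·d_B = (5.7826,-9.3422)
sweep = 180° − θ = 78.5502°

center=(10.3360,0.8378) T_A=(19.4095,-5.6458) T_B=(5.7826,-9.3422) sweep=78.5502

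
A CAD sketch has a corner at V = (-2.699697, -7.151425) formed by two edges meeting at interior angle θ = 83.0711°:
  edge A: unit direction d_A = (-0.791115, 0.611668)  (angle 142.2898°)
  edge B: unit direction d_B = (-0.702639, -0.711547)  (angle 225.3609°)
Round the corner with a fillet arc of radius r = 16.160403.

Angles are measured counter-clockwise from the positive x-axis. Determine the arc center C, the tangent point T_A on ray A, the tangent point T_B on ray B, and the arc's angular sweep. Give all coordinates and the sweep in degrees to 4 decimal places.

center=(-27.0170,-8.7774) T_A=(-17.1322,4.0073) T_B=(-15.5181,-20.1323) sweep=96.9289

bisector direction at 183.8254° = (-0.997772,-0.066715)
center distance |VC| = r/sin(θ/2) = 16.160403/sin(41.5356°) = 24.371555
C = V + |VC|·bis = (-27.0170,-8.7774)
T_A = V + ((C−V)·d_A)·d_A = V + 18.2432·d_A = (-17.1322,4.0073)
T_B = V + ((C−V)·d_B)·d_B = V + 18.2432·d_B = (-15.5181,-20.1323)
sweep = 180° − θ = 96.9289°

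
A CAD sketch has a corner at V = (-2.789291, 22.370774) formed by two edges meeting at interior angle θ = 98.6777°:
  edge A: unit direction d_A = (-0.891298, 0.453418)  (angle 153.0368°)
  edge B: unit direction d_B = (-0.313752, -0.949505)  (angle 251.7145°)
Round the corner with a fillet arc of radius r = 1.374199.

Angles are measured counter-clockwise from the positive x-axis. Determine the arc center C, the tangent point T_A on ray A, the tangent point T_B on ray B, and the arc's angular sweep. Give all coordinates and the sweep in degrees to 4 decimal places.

bisector direction at 202.3756° = (-0.924708,-0.380677)
center distance |VC| = r/sin(θ/2) = 1.374199/sin(49.3389°) = 1.811550
C = V + |VC|·bis = (-4.4644,21.6812)
T_A = V + ((C−V)·d_A)·d_A = V + 1.1804·d_A = (-3.8414,22.9060)
T_B = V + ((C−V)·d_B)·d_B = V + 1.1804·d_B = (-3.1596,21.2500)
sweep = 180° − θ = 81.3223°

center=(-4.4644,21.6812) T_A=(-3.8414,22.9060) T_B=(-3.1596,21.2500) sweep=81.3223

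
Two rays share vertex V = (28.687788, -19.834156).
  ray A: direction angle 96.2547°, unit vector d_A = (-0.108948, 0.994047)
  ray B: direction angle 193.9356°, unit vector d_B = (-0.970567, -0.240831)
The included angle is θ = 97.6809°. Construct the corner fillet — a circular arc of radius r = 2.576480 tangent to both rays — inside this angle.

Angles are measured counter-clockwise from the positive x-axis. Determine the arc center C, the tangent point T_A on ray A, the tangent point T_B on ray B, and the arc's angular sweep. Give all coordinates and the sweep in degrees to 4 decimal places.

center=(25.8813,-17.8759) T_A=(28.4424,-17.5952) T_B=(26.5018,-20.3766) sweep=82.3191

bisector direction at 145.0951° = (-0.820103,0.572215)
center distance |VC| = r/sin(θ/2) = 2.576480/sin(48.8404°) = 3.422167
C = V + |VC|·bis = (25.8813,-17.8759)
T_A = V + ((C−V)·d_A)·d_A = V + 2.2523·d_A = (28.4424,-17.5952)
T_B = V + ((C−V)·d_B)·d_B = V + 2.2523·d_B = (26.5018,-20.3766)
sweep = 180° − θ = 82.3191°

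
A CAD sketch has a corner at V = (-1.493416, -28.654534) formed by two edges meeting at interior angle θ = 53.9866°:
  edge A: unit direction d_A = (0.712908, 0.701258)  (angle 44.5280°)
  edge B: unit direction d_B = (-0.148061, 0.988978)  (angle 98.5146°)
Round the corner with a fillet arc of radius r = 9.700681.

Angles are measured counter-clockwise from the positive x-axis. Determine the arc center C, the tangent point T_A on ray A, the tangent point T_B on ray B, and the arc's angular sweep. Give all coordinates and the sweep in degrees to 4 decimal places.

center=(5.2806,-8.3840) T_A=(12.0833,-15.2997) T_B=(-4.3131,-9.8203) sweep=126.0134

bisector direction at 71.5213° = (0.316952,0.948442)
center distance |VC| = r/sin(θ/2) = 9.700681/sin(26.9933°) = 21.372491
C = V + |VC|·bis = (5.2806,-8.3840)
T_A = V + ((C−V)·d_A)·d_A = V + 19.0442·d_A = (12.0833,-15.2997)
T_B = V + ((C−V)·d_B)·d_B = V + 19.0442·d_B = (-4.3131,-9.8203)
sweep = 180° − θ = 126.0134°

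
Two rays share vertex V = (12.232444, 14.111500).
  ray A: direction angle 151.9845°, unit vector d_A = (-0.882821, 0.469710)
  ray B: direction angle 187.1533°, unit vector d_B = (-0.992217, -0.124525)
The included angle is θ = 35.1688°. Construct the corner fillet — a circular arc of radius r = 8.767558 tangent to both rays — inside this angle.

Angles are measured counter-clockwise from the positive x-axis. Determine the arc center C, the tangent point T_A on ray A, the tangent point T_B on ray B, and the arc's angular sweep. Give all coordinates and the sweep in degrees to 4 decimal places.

bisector direction at 169.5689° = (-0.983473,0.181053)
center distance |VC| = r/sin(θ/2) = 8.767558/sin(17.5844°) = 29.021045
C = V + |VC|·bis = (-16.3090,19.3658)
T_A = V + ((C−V)·d_A)·d_A = V + 27.6650·d_A = (-12.1908,27.1060)
T_B = V + ((C−V)·d_B)·d_B = V + 27.6650·d_B = (-15.2172,10.6665)
sweep = 180° − θ = 144.8312°

center=(-16.3090,19.3658) T_A=(-12.1908,27.1060) T_B=(-15.2172,10.6665) sweep=144.8312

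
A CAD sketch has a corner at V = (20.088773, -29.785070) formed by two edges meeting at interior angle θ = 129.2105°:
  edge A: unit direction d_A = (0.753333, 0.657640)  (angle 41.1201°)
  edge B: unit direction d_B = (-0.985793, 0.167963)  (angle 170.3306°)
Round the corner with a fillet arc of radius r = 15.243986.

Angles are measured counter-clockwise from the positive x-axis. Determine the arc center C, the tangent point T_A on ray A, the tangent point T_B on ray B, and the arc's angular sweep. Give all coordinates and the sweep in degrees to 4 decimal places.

bisector direction at 105.7253° = (-0.271026,0.962572)
center distance |VC| = r/sin(θ/2) = 15.243986/sin(64.6052°) = 16.874491
C = V + |VC|·bis = (15.5153,-13.5422)
T_A = V + ((C−V)·d_A)·d_A = V + 7.2367·d_A = (25.5404,-25.0260)
T_B = V + ((C−V)·d_B)·d_B = V + 7.2367·d_B = (12.9549,-28.5696)
sweep = 180° − θ = 50.7895°

center=(15.5153,-13.5422) T_A=(25.5404,-25.0260) T_B=(12.9549,-28.5696) sweep=50.7895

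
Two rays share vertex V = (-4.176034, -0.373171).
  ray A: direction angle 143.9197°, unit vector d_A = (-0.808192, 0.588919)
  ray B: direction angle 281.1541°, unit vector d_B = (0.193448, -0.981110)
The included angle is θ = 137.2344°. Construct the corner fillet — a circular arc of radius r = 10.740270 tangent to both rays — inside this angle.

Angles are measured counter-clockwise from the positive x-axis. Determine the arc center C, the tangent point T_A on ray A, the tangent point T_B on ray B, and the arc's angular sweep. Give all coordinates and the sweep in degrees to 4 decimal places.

bisector direction at 212.5369° = (-0.843045,-0.537843)
center distance |VC| = r/sin(θ/2) = 10.740270/sin(68.6172°) = 11.534225
C = V + |VC|·bis = (-13.8999,-6.5768)
T_A = V + ((C−V)·d_A)·d_A = V + 4.2053·d_A = (-7.5748,2.1034)
T_B = V + ((C−V)·d_B)·d_B = V + 4.2053·d_B = (-3.3625,-4.4991)
sweep = 180° − θ = 42.7656°

center=(-13.8999,-6.5768) T_A=(-7.5748,2.1034) T_B=(-3.3625,-4.4991) sweep=42.7656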